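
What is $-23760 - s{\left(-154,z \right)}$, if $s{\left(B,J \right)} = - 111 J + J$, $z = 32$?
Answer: $-20240$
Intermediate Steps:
$s{\left(B,J \right)} = - 110 J$
$-23760 - s{\left(-154,z \right)} = -23760 - \left(-110\right) 32 = -23760 - -3520 = -23760 + 3520 = -20240$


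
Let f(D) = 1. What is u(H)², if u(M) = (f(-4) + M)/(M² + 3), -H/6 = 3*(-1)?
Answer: 361/106929 ≈ 0.0033761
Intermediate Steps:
H = 18 (H = -18*(-1) = -6*(-3) = 18)
u(M) = (1 + M)/(3 + M²) (u(M) = (1 + M)/(M² + 3) = (1 + M)/(3 + M²))
u(H)² = ((1 + 18)/(3 + 18²))² = (19/(3 + 324))² = (19/327)² = 361/106929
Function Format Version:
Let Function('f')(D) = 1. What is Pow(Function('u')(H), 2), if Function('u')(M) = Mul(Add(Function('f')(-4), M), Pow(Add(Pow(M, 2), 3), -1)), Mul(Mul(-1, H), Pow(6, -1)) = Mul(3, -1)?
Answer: Rational(361, 106929) ≈ 0.0033761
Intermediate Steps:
H = 18 (H = Mul(-6, Mul(3, -1)) = Mul(-6, -3) = 18)
Function('u')(M) = Mul(Pow(Add(3, Pow(M, 2)), -1), Add(1, M)) (Function('u')(M) = Mul(Add(1, M), Pow(Add(Pow(M, 2), 3), -1)) = Mul(Add(1, M), Pow(Add(3, Pow(M, 2)), -1)) = Mul(Pow(Add(3, Pow(M, 2)), -1), Add(1, M)))
Pow(Function('u')(H), 2) = Pow(Mul(Pow(Add(3, Pow(18, 2)), -1), Add(1, 18)), 2) = Pow(Mul(Pow(Add(3, 324), -1), 19), 2) = Pow(Mul(Pow(327, -1), 19), 2) = Pow(Mul(Rational(1, 327), 19), 2) = Pow(Rational(19, 327), 2) = Rational(361, 106929)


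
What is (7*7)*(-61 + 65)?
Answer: 196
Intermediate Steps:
(7*7)*(-61 + 65) = 49*4 = 196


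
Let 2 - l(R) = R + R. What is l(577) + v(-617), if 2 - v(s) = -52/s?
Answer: -709602/617 ≈ -1150.1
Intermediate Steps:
l(R) = 2 - 2*R (l(R) = 2 - (R + R) = 2 - 2*R)
v(s) = 2 + 52/s (v(s) = 2 - (-52)/s = 2 + 52/s)
l(577) + v(-617) = (2 - 2*577) + (2 + 52/(-617)) = (2 - 1154) + (2 + 52*(-1/617)) = -1152 + (2 - 52/617) = -1152 + 1182/617 = -709602/617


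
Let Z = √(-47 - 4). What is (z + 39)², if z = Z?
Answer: (39 + I*√51)² ≈ 1470.0 + 557.03*I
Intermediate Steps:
Z = I*√51 (Z = √(-51) = I*√51 ≈ 7.1414*I)
z = I*√51 ≈ 7.1414*I
(z + 39)² = (I*√51 + 39)² = (39 + I*√51)²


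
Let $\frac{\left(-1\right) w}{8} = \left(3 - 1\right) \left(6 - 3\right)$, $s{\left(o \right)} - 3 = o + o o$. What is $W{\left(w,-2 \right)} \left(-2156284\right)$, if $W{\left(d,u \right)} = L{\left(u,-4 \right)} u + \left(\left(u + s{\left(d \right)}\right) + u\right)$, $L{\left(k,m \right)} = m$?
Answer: $-4879670692$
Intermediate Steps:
$s{\left(o \right)} = 3 + o + o^{2}$ ($s{\left(o \right)} = 3 + \left(o + o o\right) = 3 + \left(o + o^{2}\right) = 3 + o + o^{2}$)
$w = -48$ ($w = - 8 \left(3 - 1\right) \left(6 - 3\right) = - 8 \cdot 2 \cdot 3 = \left(-8\right) 6 = -48$)
$W{\left(d,u \right)} = 3 + d + d^{2} - 2 u$ ($W{\left(d,u \right)} = - 4 u + \left(\left(u + \left(3 + d + d^{2}\right)\right) + u\right) = - 4 u + \left(\left(3 + d + u + d^{2}\right) + u\right) = - 4 u + \left(3 + d + d^{2} + 2 u\right) = 3 + d + d^{2} - 2 u$)
$W{\left(w,-2 \right)} \left(-2156284\right) = \left(3 - 48 + \left(-48\right)^{2} - -4\right) \left(-2156284\right) = \left(3 - 48 + 2304 + 4\right) \left(-2156284\right) = 2263 \left(-2156284\right) = -4879670692$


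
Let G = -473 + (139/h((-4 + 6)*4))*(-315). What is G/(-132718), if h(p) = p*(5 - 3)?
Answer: 51353/2123488 ≈ 0.024183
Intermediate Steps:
h(p) = 2*p (h(p) = p*2 = 2*p)
G = -51353/16 (G = -473 + (139/((2*((-4 + 6)*4))))*(-315) = -473 + (139/((2*(2*4))))*(-315) = -473 + (139/((2*8)))*(-315) = -473 + (139/16)*(-315) = -473 - 43785/16 = -51353/16 ≈ -3209.6)
G/(-132718) = -51353/16/(-132718) = -51353/16*(-1/132718) = 51353/2123488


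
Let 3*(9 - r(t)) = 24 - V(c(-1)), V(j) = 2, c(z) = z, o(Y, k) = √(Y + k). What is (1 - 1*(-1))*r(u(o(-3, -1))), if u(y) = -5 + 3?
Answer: 10/3 ≈ 3.3333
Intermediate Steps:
u(y) = -2
r(t) = 5/3 (r(t) = 9 - (24 - 1*2)/3 = 9 - (24 - 2)/3 = 9 - ⅓*22 = 9 - 22/3 = 5/3)
(1 - 1*(-1))*r(u(o(-3, -1))) = (1 - 1*(-1))*(5/3) = (1 + 1)*(5/3) = 2*(5/3) = 10/3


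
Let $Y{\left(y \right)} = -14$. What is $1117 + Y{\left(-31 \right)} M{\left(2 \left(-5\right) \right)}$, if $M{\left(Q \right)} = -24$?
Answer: $1453$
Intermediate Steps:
$1117 + Y{\left(-31 \right)} M{\left(2 \left(-5\right) \right)} = 1117 - -336 = 1117 + 336 = 1453$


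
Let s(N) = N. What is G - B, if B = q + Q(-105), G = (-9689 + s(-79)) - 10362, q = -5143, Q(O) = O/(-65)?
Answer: -194852/13 ≈ -14989.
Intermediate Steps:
Q(O) = -O/65 (Q(O) = O*(-1/65) = -O/65)
G = -20130 (G = (-9689 - 79) - 10362 = -9768 - 10362 = -20130)
B = -66838/13 (B = -5143 - 1/65*(-105) = -5143 + 21/13 = -66838/13 ≈ -5141.4)
G - B = -20130 - 1*(-66838/13) = -20130 + 66838/13 = -194852/13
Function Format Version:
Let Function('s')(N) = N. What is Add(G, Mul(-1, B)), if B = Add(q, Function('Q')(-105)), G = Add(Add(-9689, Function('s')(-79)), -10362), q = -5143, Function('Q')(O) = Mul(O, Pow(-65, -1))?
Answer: Rational(-194852, 13) ≈ -14989.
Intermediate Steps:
Function('Q')(O) = Mul(Rational(-1, 65), O) (Function('Q')(O) = Mul(O, Rational(-1, 65)) = Mul(Rational(-1, 65), O))
G = -20130 (G = Add(Add(-9689, -79), -10362) = Add(-9768, -10362) = -20130)
B = Rational(-66838, 13) (B = Add(-5143, Mul(Rational(-1, 65), -105)) = Add(-5143, Rational(21, 13)) = Rational(-66838, 13) ≈ -5141.4)
Add(G, Mul(-1, B)) = Add(-20130, Mul(-1, Rational(-66838, 13))) = Add(-20130, Rational(66838, 13)) = Rational(-194852, 13)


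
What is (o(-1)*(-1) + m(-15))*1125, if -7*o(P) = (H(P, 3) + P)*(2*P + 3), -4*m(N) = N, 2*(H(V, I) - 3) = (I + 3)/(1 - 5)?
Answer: 61875/14 ≈ 4419.6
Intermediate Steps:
H(V, I) = 21/8 - I/8 (H(V, I) = 3 + ((I + 3)/(1 - 5))/2 = 3 + ((3 + I)/(-4))/2 = 3 + ((3 + I)*(-¼))/2 = 3 + (-¾ - I/4)/2 = 3 + (-3/8 - I/8) = 21/8 - I/8)
m(N) = -N/4
o(P) = -(3 + 2*P)*(9/4 + P)/7 (o(P) = -((21/8 - ⅛*3) + P)*(2*P + 3)/7 = -((21/8 - 3/8) + P)*(3 + 2*P)/7 = -(9/4 + P)*(3 + 2*P)/7 = -(3 + 2*P)*(9/4 + P)/7)
(o(-1)*(-1) + m(-15))*1125 = ((-27/28 - 15/14*(-1) - 2/7*(-1)²)*(-1) - ¼*(-15))*1125 = ((-27/28 + 15/14 - 2/7*1)*(-1) + 15/4)*1125 = ((-27/28 + 15/14 - 2/7)*(-1) + 15/4)*1125 = (-5/28*(-1) + 15/4)*1125 = (5/28 + 15/4)*1125 = (55/14)*1125 = 61875/14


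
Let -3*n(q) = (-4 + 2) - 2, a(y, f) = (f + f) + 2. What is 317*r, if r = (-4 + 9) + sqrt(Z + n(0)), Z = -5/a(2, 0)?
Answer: 1585 + 317*I*sqrt(42)/6 ≈ 1585.0 + 342.4*I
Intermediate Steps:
a(y, f) = 2 + 2*f (a(y, f) = 2*f + 2 = 2 + 2*f)
Z = -5/2 (Z = -5/(2 + 2*0) = -5/(2 + 0) = -5/2 ≈ -2.5000)
n(q) = 4/3 (n(q) = -((-4 + 2) - 2)/3 = -(-2 - 2)/3 = -1/3*(-4) = 4/3)
r = 5 + I*sqrt(42)/6 (r = (-4 + 9) + sqrt(-5/2 + 4/3) = 5 + sqrt(-7/6) = 5 + I*sqrt(42)/6 ≈ 5.0 + 1.0801*I)
317*r = 317*(5 + I*sqrt(42)/6) = 1585 + 317*I*sqrt(42)/6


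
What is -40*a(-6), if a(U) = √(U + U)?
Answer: -80*I*√3 ≈ -138.56*I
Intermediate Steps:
a(U) = √2*√U (a(U) = √(2*U) = √2*√U)
-40*a(-6) = -40*√2*√(-6) = -40*√2*I*√6 = -80*I*√3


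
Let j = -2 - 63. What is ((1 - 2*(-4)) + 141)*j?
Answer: -9750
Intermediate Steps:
j = -65
((1 - 2*(-4)) + 141)*j = ((1 - 2*(-4)) + 141)*(-65) = ((1 + 8) + 141)*(-65) = (9 + 141)*(-65) = 150*(-65) = -9750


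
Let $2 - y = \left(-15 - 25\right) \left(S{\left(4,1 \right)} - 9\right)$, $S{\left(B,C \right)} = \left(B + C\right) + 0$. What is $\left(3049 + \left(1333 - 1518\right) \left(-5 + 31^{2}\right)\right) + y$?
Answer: $-173969$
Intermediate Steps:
$S{\left(B,C \right)} = B + C$
$y = -158$ ($y = 2 - \left(-15 - 25\right) \left(\left(4 + 1\right) - 9\right) = 2 - - 40 \left(5 - 9\right) = 2 - \left(-40\right) \left(-4\right) = 2 - 160 = -158$)
$\left(3049 + \left(1333 - 1518\right) \left(-5 + 31^{2}\right)\right) + y = \left(3049 + \left(1333 - 1518\right) \left(-5 + 31^{2}\right)\right) - 158 = \left(3049 - 185 \left(-5 + 961\right)\right) - 158 = \left(3049 - 176860\right) - 158 = -173811 - 158 = -173969$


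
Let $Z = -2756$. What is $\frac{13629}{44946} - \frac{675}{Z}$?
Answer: $\frac{1028789}{1876836} \approx 0.54815$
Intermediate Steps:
$\frac{13629}{44946} - \frac{675}{Z} = \frac{13629}{44946} - \frac{675}{-2756} = 13629 \cdot \frac{1}{44946} - - \frac{675}{2756} = \frac{413}{1362} + \frac{675}{2756} = \frac{1028789}{1876836}$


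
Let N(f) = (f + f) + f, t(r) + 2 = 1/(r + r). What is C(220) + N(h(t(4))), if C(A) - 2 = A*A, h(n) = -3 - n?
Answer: 387189/8 ≈ 48399.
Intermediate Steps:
t(r) = -2 + 1/(2*r) (t(r) = -2 + 1/(r + r) = -2 + 1/(2*r))
N(f) = 3*f (N(f) = 2*f + f = 3*f)
C(A) = 2 + A² (C(A) = 2 + A*A = 2 + A²)
C(220) + N(h(t(4))) = (2 + 220²) + 3*(-3 - (-2 + (½)/4)) = (2 + 48400) + 3*(-3 - (-2 + (½)*(¼))) = 48402 + 3*(-3 - (-2 + ⅛)) = 48402 + 3*(-3 - 1*(-15/8)) = 48402 + 3*(-3 + 15/8) = 48402 + 3*(-9/8) = 48402 - 27/8 = 387189/8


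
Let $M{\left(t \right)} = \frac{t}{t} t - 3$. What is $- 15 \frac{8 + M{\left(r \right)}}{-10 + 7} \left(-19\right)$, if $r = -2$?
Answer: $-285$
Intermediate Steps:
$M{\left(t \right)} = -3 + t$ ($M{\left(t \right)} = 1 t - 3 = t - 3 = -3 + t$)
$- 15 \frac{8 + M{\left(r \right)}}{-10 + 7} \left(-19\right) = - 15 \frac{8 - 5}{-10 + 7} \left(-19\right) = - 15 \frac{8 - 5}{-3} \left(-19\right) = - 15 \cdot 3 \left(- \frac{1}{3}\right) \left(-19\right) = \left(-15\right) \left(-1\right) \left(-19\right) = 15 \left(-19\right) = -285$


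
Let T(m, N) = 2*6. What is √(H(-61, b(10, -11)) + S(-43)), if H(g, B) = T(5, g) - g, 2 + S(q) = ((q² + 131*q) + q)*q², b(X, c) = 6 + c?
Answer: 6*I*√196557 ≈ 2660.1*I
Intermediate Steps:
T(m, N) = 12
S(q) = -2 + q²*(q² + 132*q) (S(q) = -2 + ((q² + 131*q) + q)*q² = -2 + (q² + 132*q)*q² = -2 + q²*(q² + 132*q))
H(g, B) = 12 - g
√(H(-61, b(10, -11)) + S(-43)) = √((12 - 1*(-61)) + (-2 + (-43)⁴ + 132*(-43)³)) = √((12 + 61) + (-2 + 3418801 + 132*(-79507))) = √(73 + (-2 + 3418801 - 10494924)) = √(73 - 7076125) = √(-7076052) = 6*I*√196557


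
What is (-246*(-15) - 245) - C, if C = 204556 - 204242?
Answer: 3131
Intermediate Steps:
C = 314
(-246*(-15) - 245) - C = (-246*(-15) - 245) - 1*314 = (3690 - 245) - 314 = 3445 - 314 = 3131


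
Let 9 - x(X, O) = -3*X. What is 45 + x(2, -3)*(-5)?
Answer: -30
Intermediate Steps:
x(X, O) = 9 + 3*X (x(X, O) = 9 - (-3)*X = 9 + 3*X)
45 + x(2, -3)*(-5) = 45 + (9 + 3*2)*(-5) = 45 + (9 + 6)*(-5) = 45 + 15*(-5) = 45 - 75 = -30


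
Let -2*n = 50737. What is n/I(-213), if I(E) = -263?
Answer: 50737/526 ≈ 96.458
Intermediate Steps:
n = -50737/2 (n = -½*50737 = -50737/2 ≈ -25369.)
n/I(-213) = -50737/2/(-263) = -50737/2*(-1/263) = 50737/526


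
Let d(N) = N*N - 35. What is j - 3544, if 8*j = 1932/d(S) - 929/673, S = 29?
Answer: -7689325357/2169752 ≈ -3543.9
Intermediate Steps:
d(N) = -35 + N**2 (d(N) = N**2 - 35 = -35 + N**2)
j = 275731/2169752 (j = (1932/(-35 + 29**2) - 929/673)/8 = (1932/(-35 + 841) - 929*1/673)/8 = (1932/806 - 929/673)/8 = (1932*(1/806) - 929/673)/8 = (966/403 - 929/673)/8 = (1/8)*(275731/271219) = 275731/2169752 ≈ 0.12708)
j - 3544 = 275731/2169752 - 3544 = -7689325357/2169752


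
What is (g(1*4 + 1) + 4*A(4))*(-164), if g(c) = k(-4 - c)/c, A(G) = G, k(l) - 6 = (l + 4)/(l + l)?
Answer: -127346/45 ≈ -2829.9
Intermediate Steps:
k(l) = 6 + (4 + l)/(2*l) (k(l) = 6 + (l + 4)/(l + l) = 6 + (4 + l)/((2*l)) = 6 + (4 + l)*(1/(2*l)) = 6 + (4 + l)/(2*l))
g(c) = (13/2 + 2/(-4 - c))/c
(g(1*4 + 1) + 4*A(4))*(-164) = ((48 + 13*(1*4 + 1))/(2*(1*4 + 1)*(4 + (1*4 + 1))) + 4*4)*(-164) = ((48 + 13*(4 + 1))/(2*(4 + 1)*(4 + (4 + 1))) + 16)*(-164) = ((½)*(48 + 13*5)/(5*(4 + 5)) + 16)*(-164) = ((½)*(⅕)*(48 + 65)/9 + 16)*(-164) = ((½)*(⅕)*(⅑)*113 + 16)*(-164) = (113/90 + 16)*(-164) = (1553/90)*(-164) = -127346/45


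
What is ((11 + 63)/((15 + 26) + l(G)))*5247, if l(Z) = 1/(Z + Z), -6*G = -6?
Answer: 776556/83 ≈ 9356.1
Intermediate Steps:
G = 1 (G = -⅙*(-6) = 1)
l(Z) = 1/(2*Z)
((11 + 63)/((15 + 26) + l(G)))*5247 = ((11 + 63)/((15 + 26) + (½)/1))*5247 = (74/(41 + (½)*1))*5247 = (74/(41 + ½))*5247 = (74/(83/2))*5247 = (74*(2/83))*5247 = (148/83)*5247 = 776556/83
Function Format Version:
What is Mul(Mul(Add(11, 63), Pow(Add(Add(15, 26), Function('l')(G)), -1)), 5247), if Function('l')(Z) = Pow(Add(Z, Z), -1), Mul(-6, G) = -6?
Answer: Rational(776556, 83) ≈ 9356.1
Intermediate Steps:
G = 1 (G = Mul(Rational(-1, 6), -6) = 1)
Function('l')(Z) = Mul(Rational(1, 2), Pow(Z, -1)) (Function('l')(Z) = Pow(Mul(2, Z), -1) = Mul(Rational(1, 2), Pow(Z, -1)))
Mul(Mul(Add(11, 63), Pow(Add(Add(15, 26), Function('l')(G)), -1)), 5247) = Mul(Mul(Add(11, 63), Pow(Add(Add(15, 26), Mul(Rational(1, 2), Pow(1, -1))), -1)), 5247) = Mul(Mul(74, Pow(Add(41, Mul(Rational(1, 2), 1)), -1)), 5247) = Mul(Mul(74, Pow(Add(41, Rational(1, 2)), -1)), 5247) = Mul(Mul(74, Pow(Rational(83, 2), -1)), 5247) = Mul(Mul(74, Rational(2, 83)), 5247) = Mul(Rational(148, 83), 5247) = Rational(776556, 83)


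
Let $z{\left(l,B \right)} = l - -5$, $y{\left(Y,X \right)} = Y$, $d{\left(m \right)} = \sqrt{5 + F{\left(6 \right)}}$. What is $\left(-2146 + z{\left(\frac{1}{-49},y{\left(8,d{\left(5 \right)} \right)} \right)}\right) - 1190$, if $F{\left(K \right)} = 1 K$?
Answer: $- \frac{163220}{49} \approx -3331.0$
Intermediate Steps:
$F{\left(K \right)} = K$
$d{\left(m \right)} = \sqrt{11}$ ($d{\left(m \right)} = \sqrt{5 + 6} = \sqrt{11}$)
$z{\left(l,B \right)} = 5 + l$ ($z{\left(l,B \right)} = l + 5 = 5 + l$)
$\left(-2146 + z{\left(\frac{1}{-49},y{\left(8,d{\left(5 \right)} \right)} \right)}\right) - 1190 = \left(-2146 + \left(5 + \frac{1}{-49}\right)\right) - 1190 = \left(-2146 + \left(5 - \frac{1}{49}\right)\right) - 1190 = \left(-2146 + \frac{244}{49}\right) - 1190 = - \frac{104910}{49} - 1190 = - \frac{163220}{49}$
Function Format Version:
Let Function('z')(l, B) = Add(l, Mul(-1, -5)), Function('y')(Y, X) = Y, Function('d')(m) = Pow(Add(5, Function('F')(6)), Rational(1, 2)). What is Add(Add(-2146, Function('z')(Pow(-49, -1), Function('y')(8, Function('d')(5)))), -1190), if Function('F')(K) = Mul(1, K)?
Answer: Rational(-163220, 49) ≈ -3331.0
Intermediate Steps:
Function('F')(K) = K
Function('d')(m) = Pow(11, Rational(1, 2)) (Function('d')(m) = Pow(Add(5, 6), Rational(1, 2)) = Pow(11, Rational(1, 2)))
Function('z')(l, B) = Add(5, l) (Function('z')(l, B) = Add(l, 5) = Add(5, l))
Add(Add(-2146, Function('z')(Pow(-49, -1), Function('y')(8, Function('d')(5)))), -1190) = Add(Add(-2146, Add(5, Pow(-49, -1))), -1190) = Add(Add(-2146, Add(5, Rational(-1, 49))), -1190) = Add(Add(-2146, Rational(244, 49)), -1190) = Add(Rational(-104910, 49), -1190) = Rational(-163220, 49)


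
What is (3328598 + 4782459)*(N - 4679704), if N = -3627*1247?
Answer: -74642594149661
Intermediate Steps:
N = -4522869
(3328598 + 4782459)*(N - 4679704) = (3328598 + 4782459)*(-4522869 - 4679704) = 8111057*(-9202573) = -74642594149661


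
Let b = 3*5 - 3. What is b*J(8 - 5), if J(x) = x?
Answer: 36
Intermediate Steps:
b = 12 (b = 15 - 3 = 12)
b*J(8 - 5) = 12*(8 - 5) = 12*3 = 36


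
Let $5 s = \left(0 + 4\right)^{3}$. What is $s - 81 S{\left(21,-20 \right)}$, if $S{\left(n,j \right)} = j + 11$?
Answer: $\frac{3709}{5} \approx 741.8$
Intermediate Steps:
$S{\left(n,j \right)} = 11 + j$
$s = \frac{64}{5}$ ($s = \frac{\left(0 + 4\right)^{3}}{5} = \frac{4^{3}}{5} = \frac{1}{5} \cdot 64 = \frac{64}{5} \approx 12.8$)
$s - 81 S{\left(21,-20 \right)} = \frac{64}{5} - 81 \left(11 - 20\right) = \frac{64}{5} - -729 = \frac{64}{5} + 729 = \frac{3709}{5}$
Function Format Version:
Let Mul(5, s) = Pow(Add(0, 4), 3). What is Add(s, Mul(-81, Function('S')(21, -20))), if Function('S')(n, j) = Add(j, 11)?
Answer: Rational(3709, 5) ≈ 741.80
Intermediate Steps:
Function('S')(n, j) = Add(11, j)
s = Rational(64, 5) (s = Mul(Rational(1, 5), Pow(Add(0, 4), 3)) = Mul(Rational(1, 5), Pow(4, 3)) = Mul(Rational(1, 5), 64) = Rational(64, 5) ≈ 12.800)
Add(s, Mul(-81, Function('S')(21, -20))) = Add(Rational(64, 5), Mul(-81, Add(11, -20))) = Add(Rational(64, 5), Mul(-81, -9)) = Add(Rational(64, 5), 729) = Rational(3709, 5)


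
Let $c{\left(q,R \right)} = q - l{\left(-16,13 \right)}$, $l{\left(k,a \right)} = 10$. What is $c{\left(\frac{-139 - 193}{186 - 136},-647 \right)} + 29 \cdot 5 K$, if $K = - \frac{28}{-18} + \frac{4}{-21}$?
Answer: $\frac{285542}{1575} \approx 181.3$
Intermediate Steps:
$c{\left(q,R \right)} = -10 + q$ ($c{\left(q,R \right)} = q - 10 = -10 + q$)
$K = \frac{86}{63}$ ($K = \left(-28\right) \left(- \frac{1}{18}\right) + 4 \left(- \frac{1}{21}\right) = \frac{14}{9} - \frac{4}{21} = \frac{86}{63} \approx 1.3651$)
$c{\left(\frac{-139 - 193}{186 - 136},-647 \right)} + 29 \cdot 5 K = \left(-10 + \frac{-139 - 193}{186 - 136}\right) + 29 \cdot 5 \cdot \frac{86}{63} = \left(-10 - \frac{332}{50}\right) + 145 \cdot \frac{86}{63} = \left(-10 - \frac{166}{25}\right) + \frac{12470}{63} = - \frac{416}{25} + \frac{12470}{63} = \frac{285542}{1575}$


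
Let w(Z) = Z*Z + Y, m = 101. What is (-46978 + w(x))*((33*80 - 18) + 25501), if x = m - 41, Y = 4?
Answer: -1219807002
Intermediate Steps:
x = 60 (x = 101 - 41 = 60)
w(Z) = 4 + Z**2 (w(Z) = Z*Z + 4 = Z**2 + 4 = 4 + Z**2)
(-46978 + w(x))*((33*80 - 18) + 25501) = (-46978 + (4 + 60**2))*((33*80 - 18) + 25501) = (-46978 + (4 + 3600))*((2640 - 18) + 25501) = (-46978 + 3604)*(2622 + 25501) = -43374*28123 = -1219807002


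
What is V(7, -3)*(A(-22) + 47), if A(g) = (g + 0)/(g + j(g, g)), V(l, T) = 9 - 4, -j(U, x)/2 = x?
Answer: 230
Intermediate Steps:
j(U, x) = -2*x
V(l, T) = 5
A(g) = -1 (A(g) = (g + 0)/(g - 2*g) = g/((-g)) = g*(-1/g) = -1)
V(7, -3)*(A(-22) + 47) = 5*(-1 + 47) = 5*46 = 230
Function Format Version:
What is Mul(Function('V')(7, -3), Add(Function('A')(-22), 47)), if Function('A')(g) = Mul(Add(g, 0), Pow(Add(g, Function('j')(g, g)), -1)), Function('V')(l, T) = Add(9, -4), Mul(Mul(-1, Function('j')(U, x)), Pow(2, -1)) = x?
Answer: 230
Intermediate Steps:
Function('j')(U, x) = Mul(-2, x)
Function('V')(l, T) = 5
Function('A')(g) = -1 (Function('A')(g) = Mul(Add(g, 0), Pow(Add(g, Mul(-2, g)), -1)) = Mul(g, Pow(Mul(-1, g), -1)) = Mul(g, Mul(-1, Pow(g, -1))) = -1)
Mul(Function('V')(7, -3), Add(Function('A')(-22), 47)) = Mul(5, Add(-1, 47)) = Mul(5, 46) = 230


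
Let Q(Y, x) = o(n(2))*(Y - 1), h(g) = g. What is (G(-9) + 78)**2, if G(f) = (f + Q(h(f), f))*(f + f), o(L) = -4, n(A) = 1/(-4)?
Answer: 230400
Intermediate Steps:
n(A) = -1/4
Q(Y, x) = 4 - 4*Y (Q(Y, x) = -4*(Y - 1) = -4*(-1 + Y) = 4 - 4*Y)
G(f) = 2*f*(4 - 3*f) (G(f) = (f + (4 - 4*f))*(f + f) = (4 - 3*f)*(2*f) = 2*f*(4 - 3*f))
(G(-9) + 78)**2 = (2*(-9)*(4 - 3*(-9)) + 78)**2 = (2*(-9)*(4 + 27) + 78)**2 = (2*(-9)*31 + 78)**2 = (-558 + 78)**2 = (-480)**2 = 230400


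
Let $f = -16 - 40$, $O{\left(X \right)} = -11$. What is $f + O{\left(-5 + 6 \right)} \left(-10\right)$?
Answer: $54$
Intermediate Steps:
$f = -56$ ($f = -16 - 40 = -56$)
$f + O{\left(-5 + 6 \right)} \left(-10\right) = -56 - -110 = -56 + 110 = 54$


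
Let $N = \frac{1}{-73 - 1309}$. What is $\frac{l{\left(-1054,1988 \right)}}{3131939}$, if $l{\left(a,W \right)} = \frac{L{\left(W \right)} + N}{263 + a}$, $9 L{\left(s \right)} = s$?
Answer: $- \frac{2747407}{30813450310062} \approx -8.9163 \cdot 10^{-8}$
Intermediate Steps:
$N = - \frac{1}{1382}$ ($N = \frac{1}{-1382} = - \frac{1}{1382} \approx -0.00072359$)
$L{\left(s \right)} = \frac{s}{9}$
$l{\left(a,W \right)} = \frac{- \frac{1}{1382} + \frac{W}{9}}{263 + a}$ ($l{\left(a,W \right)} = \frac{\frac{W}{9} - \frac{1}{1382}}{263 + a} = \frac{- \frac{1}{1382} + \frac{W}{9}}{263 + a}$)
$\frac{l{\left(-1054,1988 \right)}}{3131939} = \frac{\frac{1}{12438} \frac{1}{263 - 1054} \left(-9 + 1382 \cdot 1988\right)}{3131939} = \frac{-9 + 2747416}{12438 \left(-791\right)} \frac{1}{3131939} = \frac{1}{12438} \left(- \frac{1}{791}\right) 2747407 \cdot \frac{1}{3131939} = \left(- \frac{2747407}{9838458}\right) \frac{1}{3131939} = - \frac{2747407}{30813450310062}$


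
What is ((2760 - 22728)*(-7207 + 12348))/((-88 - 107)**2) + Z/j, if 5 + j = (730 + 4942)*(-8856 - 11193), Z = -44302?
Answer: -299327390304686/110874984675 ≈ -2699.7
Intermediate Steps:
j = -113717933 (j = -5 + (730 + 4942)*(-8856 - 11193) = -5 + 5672*(-20049) = -5 - 113717928 = -113717933)
((2760 - 22728)*(-7207 + 12348))/((-88 - 107)**2) + Z/j = ((2760 - 22728)*(-7207 + 12348))/((-88 - 107)**2) - 44302/(-113717933) = (-19968*5141)/((-195)**2) - 44302*(-1/113717933) = -102655488/38025 + 44302/113717933 = -102655488*1/38025 + 44302/113717933 = -2632192/975 + 44302/113717933 = -299327390304686/110874984675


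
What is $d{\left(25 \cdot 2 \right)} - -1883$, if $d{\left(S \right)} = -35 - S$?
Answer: $1798$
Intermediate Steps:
$d{\left(25 \cdot 2 \right)} - -1883 = \left(-35 - 25 \cdot 2\right) - -1883 = \left(-35 - 50\right) + 1883 = -85 + 1883 = 1798$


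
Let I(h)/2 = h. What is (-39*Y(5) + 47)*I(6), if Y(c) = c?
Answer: -1776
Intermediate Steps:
I(h) = 2*h
(-39*Y(5) + 47)*I(6) = (-39*5 + 47)*(2*6) = (-195 + 47)*12 = -148*12 = -1776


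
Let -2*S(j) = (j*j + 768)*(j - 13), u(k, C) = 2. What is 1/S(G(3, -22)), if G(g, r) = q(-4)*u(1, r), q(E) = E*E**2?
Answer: 1/1209216 ≈ 8.2698e-7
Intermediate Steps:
q(E) = E**3
G(g, r) = -128 (G(g, r) = (-4)**3*2 = -64*2 = -128)
S(j) = -(-13 + j)*(768 + j**2)/2 (S(j) = -(j*j + 768)*(j - 13)/2 = -(j**2 + 768)*(-13 + j)/2 = -(768 + j**2)*(-13 + j)/2 = -(-13 + j)*(768 + j**2)/2)
1/S(G(3, -22)) = 1/(4992 - 384*(-128) - 1/2*(-128)**3 + (13/2)*(-128)**2) = 1/(4992 + 49152 - 1/2*(-2097152) + (13/2)*16384) = 1/(4992 + 49152 + 1048576 + 106496) = 1/1209216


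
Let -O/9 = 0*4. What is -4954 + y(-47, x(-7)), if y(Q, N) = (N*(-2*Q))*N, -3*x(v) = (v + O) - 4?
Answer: -33212/9 ≈ -3690.2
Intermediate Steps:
O = 0 (O = -0*4 = -9*0 = 0)
x(v) = 4/3 - v/3 (x(v) = -((v + 0) - 4)/3 = -(v - 4)/3 = -(-4 + v)/3 = 4/3 - v/3)
y(Q, N) = -2*Q*N² (y(Q, N) = (-2*N*Q)*N = -2*Q*N²)
-4954 + y(-47, x(-7)) = -4954 - 2*(-47)*(4/3 - ⅓*(-7))² = -4954 - 2*(-47)*(4/3 + 7/3)² = -4954 - 2*(-47)*(11/3)² = -4954 - 2*(-47)*121/9 = -4954 + 11374/9 = -33212/9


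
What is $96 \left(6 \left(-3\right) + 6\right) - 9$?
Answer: $-1161$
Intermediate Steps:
$96 \left(6 \left(-3\right) + 6\right) - 9 = 96 \left(-18 + 6\right) - 9 = 96 \left(-12\right) - 9 = -1152 - 9 = -1161$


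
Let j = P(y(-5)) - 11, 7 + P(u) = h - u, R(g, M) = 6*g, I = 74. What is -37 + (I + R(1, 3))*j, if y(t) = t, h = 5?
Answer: -677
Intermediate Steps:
P(u) = -2 - u (P(u) = -7 + (5 - u) = -2 - u)
j = -8 (j = (-2 - 1*(-5)) - 11 = (-2 + 5) - 11 = 3 - 11 = -8)
-37 + (I + R(1, 3))*j = -37 + (74 + 6*1)*(-8) = -37 + (74 + 6)*(-8) = -37 + 80*(-8) = -37 - 640 = -677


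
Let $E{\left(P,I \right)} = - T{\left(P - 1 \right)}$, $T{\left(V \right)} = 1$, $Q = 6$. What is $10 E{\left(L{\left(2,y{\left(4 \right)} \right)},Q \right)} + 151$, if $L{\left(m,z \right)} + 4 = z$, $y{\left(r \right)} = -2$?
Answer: $141$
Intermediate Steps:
$L{\left(m,z \right)} = -4 + z$
$E{\left(P,I \right)} = -1$ ($E{\left(P,I \right)} = \left(-1\right) 1 = -1$)
$10 E{\left(L{\left(2,y{\left(4 \right)} \right)},Q \right)} + 151 = 10 \left(-1\right) + 151 = -10 + 151 = 141$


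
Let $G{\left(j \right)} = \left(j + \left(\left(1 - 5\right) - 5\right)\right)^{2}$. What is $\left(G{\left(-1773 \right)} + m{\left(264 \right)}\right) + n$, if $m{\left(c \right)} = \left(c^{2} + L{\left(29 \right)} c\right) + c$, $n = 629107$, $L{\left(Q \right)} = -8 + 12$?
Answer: $3875647$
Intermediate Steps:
$L{\left(Q \right)} = 4$
$G{\left(j \right)} = \left(-9 + j\right)^{2}$ ($G{\left(j \right)} = \left(j - 9\right)^{2} = \left(-9 + j\right)^{2}$)
$m{\left(c \right)} = c^{2} + 5 c$ ($m{\left(c \right)} = \left(c^{2} + 4 c\right) + c = c^{2} + 5 c$)
$\left(G{\left(-1773 \right)} + m{\left(264 \right)}\right) + n = \left(\left(-9 - 1773\right)^{2} + 264 \left(5 + 264\right)\right) + 629107 = \left(\left(-1782\right)^{2} + 264 \cdot 269\right) + 629107 = \left(3175524 + 71016\right) + 629107 = 3246540 + 629107 = 3875647$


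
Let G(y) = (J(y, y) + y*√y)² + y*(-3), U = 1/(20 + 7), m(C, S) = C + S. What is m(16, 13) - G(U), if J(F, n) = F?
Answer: 572966/19683 - 2*√3/6561 ≈ 29.109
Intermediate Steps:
U = 1/27 ≈ 0.037037
G(y) = (y + y^(3/2))² - 3*y (G(y) = (y + y*√y)² + y*(-3) = (y + y^(3/2))² - 3*y)
m(16, 13) - G(U) = (16 + 13) - ((1/27 + (1/27)^(3/2))² - 3*1/27) = 29 - ((1/27 + √3/243)² - ⅑) = 29 - (-⅑ + (1/27 + √3/243)²) = 29 + (⅑ - (1/27 + √3/243)²) = 262/9 - (1/27 + √3/243)²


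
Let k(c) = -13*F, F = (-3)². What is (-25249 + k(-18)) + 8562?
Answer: -16804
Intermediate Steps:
F = 9
k(c) = -117 (k(c) = -13*9 = -117)
(-25249 + k(-18)) + 8562 = (-25249 - 117) + 8562 = -25366 + 8562 = -16804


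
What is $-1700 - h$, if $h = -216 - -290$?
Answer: $-1774$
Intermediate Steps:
$h = 74$ ($h = -216 + 290 = 74$)
$-1700 - h = -1700 - 74 = -1774$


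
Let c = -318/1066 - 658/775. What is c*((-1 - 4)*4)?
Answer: 1895756/82615 ≈ 22.947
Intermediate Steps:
c = -473939/413075 (c = -318*1/1066 - 658*1/775 = -159/533 - 658/775 = -473939/413075 ≈ -1.1473)
c*((-1 - 4)*4) = -473939*(-1 - 4)*4/413075 = -(-473939)*4/82615 = -473939/413075*(-20) = 1895756/82615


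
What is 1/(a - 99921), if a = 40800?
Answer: -1/59121 ≈ -1.6914e-5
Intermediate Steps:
1/(a - 99921) = 1/(40800 - 99921) = 1/(-59121) = -1/59121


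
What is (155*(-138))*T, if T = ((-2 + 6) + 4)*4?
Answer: -684480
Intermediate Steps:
T = 32 (T = (4 + 4)*4 = 8*4 = 32)
(155*(-138))*T = (155*(-138))*32 = -21390*32 = -684480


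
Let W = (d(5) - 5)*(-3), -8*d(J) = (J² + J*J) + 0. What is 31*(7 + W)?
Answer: 5053/4 ≈ 1263.3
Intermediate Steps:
d(J) = -J²/4 (d(J) = -((J² + J*J) + 0)/8 = -((J² + J²) + 0)/8 = -(2*J² + 0)/8 = -J²/4)
W = 135/4 (W = (-¼*5² - 5)*(-3) = (-¼*25 - 5)*(-3) = (-25/4 - 5)*(-3) = -45/4*(-3) = 135/4 ≈ 33.750)
31*(7 + W) = 31*(7 + 135/4) = 31*(163/4) = 5053/4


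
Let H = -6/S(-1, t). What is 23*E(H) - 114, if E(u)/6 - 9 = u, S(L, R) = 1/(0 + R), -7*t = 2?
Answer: 9552/7 ≈ 1364.6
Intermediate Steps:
t = -2/7 (t = -⅐*2 = -2/7 ≈ -0.28571)
S(L, R) = 1/R
H = 12/7 (H = -6/(1/(-2/7)) = -6/(-7/2) = -6*(-2/7) = 12/7 ≈ 1.7143)
E(u) = 54 + 6*u
23*E(H) - 114 = 23*(54 + 6*(12/7)) - 114 = 23*(54 + 72/7) - 114 = 23*(450/7) - 114 = 10350/7 - 114 = 9552/7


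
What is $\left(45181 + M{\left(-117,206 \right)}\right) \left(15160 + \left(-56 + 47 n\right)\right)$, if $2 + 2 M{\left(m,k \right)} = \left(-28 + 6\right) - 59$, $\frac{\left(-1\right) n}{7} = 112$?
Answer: $-981513288$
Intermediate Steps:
$n = -784$ ($n = \left(-7\right) 112 = -784$)
$M{\left(m,k \right)} = - \frac{83}{2}$ ($M{\left(m,k \right)} = -1 + \frac{\left(-28 + 6\right) - 59}{2} = -1 + \frac{-22 - 59}{2} = -1 + \frac{1}{2} \left(-81\right) = -1 - \frac{81}{2} = - \frac{83}{2}$)
$\left(45181 + M{\left(-117,206 \right)}\right) \left(15160 + \left(-56 + 47 n\right)\right) = \left(45181 - \frac{83}{2}\right) \left(15160 + \left(-56 + 47 \left(-784\right)\right)\right) = \frac{90279 \left(15160 - 36904\right)}{2} = \frac{90279}{2} \left(-21744\right) = -981513288$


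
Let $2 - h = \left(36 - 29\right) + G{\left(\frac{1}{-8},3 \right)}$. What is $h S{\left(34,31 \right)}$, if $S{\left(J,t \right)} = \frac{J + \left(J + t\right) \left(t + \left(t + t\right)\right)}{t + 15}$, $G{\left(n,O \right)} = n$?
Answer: $- \frac{237081}{368} \approx -644.24$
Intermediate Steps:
$S{\left(J,t \right)} = \frac{J + 3 t \left(J + t\right)}{15 + t}$ ($S{\left(J,t \right)} = \frac{J + \left(J + t\right) \left(t + 2 t\right)}{15 + t} = \frac{J + \left(J + t\right) 3 t}{15 + t} = \frac{J + 3 t \left(J + t\right)}{15 + t}$)
$h = - \frac{39}{8}$ ($h = 2 - \left(\left(36 - 29\right) + \frac{1}{-8}\right) = 2 - \left(7 - \frac{1}{8}\right) = 2 - \frac{55}{8} = - \frac{39}{8} \approx -4.875$)
$h S{\left(34,31 \right)} = - \frac{39 \frac{34 + 3 \cdot 31^{2} + 3 \cdot 34 \cdot 31}{15 + 31}}{8} = - \frac{39 \frac{34 + 3 \cdot 961 + 3162}{46}}{8} = - \frac{39 \frac{34 + 2883 + 3162}{46}}{8} = - \frac{39 \cdot \frac{1}{46} \cdot 6079}{8} = \left(- \frac{39}{8}\right) \frac{6079}{46} = - \frac{237081}{368}$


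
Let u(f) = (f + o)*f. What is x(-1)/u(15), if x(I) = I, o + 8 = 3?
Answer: -1/150 ≈ -0.0066667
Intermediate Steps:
o = -5 (o = -8 + 3 = -5)
u(f) = f*(-5 + f) (u(f) = (f - 5)*f = (-5 + f)*f = f*(-5 + f))
x(-1)/u(15) = -1/(15*(-5 + 15)) = -1/(15*10) = -1/150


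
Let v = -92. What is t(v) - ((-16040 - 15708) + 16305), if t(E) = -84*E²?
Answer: -695533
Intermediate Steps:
t(v) - ((-16040 - 15708) + 16305) = -84*(-92)² - ((-16040 - 15708) + 16305) = -84*8464 - (-31748 + 16305) = -710976 - 1*(-15443) = -710976 + 15443 = -695533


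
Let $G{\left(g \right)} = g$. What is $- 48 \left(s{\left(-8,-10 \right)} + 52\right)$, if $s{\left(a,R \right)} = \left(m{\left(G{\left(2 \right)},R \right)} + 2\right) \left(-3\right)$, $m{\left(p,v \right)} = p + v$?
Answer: $-3360$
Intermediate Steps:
$s{\left(a,R \right)} = -12 - 3 R$ ($s{\left(a,R \right)} = \left(\left(2 + R\right) + 2\right) \left(-3\right) = \left(4 + R\right) \left(-3\right) = -12 - 3 R$)
$- 48 \left(s{\left(-8,-10 \right)} + 52\right) = - 48 \left(\left(-12 - -30\right) + 52\right) = - 48 \left(\left(-12 + 30\right) + 52\right) = - 48 \left(18 + 52\right) = \left(-48\right) 70 = -3360$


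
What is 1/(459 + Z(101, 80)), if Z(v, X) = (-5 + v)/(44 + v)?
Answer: 145/66651 ≈ 0.0021755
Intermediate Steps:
Z(v, X) = (-5 + v)/(44 + v)
1/(459 + Z(101, 80)) = 1/(459 + (-5 + 101)/(44 + 101)) = 1/(459 + 96/145) = 1/(66651/145) = 145/66651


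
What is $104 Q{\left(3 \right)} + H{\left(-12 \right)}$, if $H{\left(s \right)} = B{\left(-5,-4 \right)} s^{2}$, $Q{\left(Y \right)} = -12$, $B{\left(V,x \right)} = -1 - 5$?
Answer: $-2112$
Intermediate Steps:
$B{\left(V,x \right)} = -6$
$H{\left(s \right)} = - 6 s^{2}$
$104 Q{\left(3 \right)} + H{\left(-12 \right)} = 104 \left(-12\right) - 6 \left(-12\right)^{2} = -1248 - 864 = -2112$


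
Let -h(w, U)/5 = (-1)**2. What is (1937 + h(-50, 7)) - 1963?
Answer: -31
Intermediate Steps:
h(w, U) = -5 (h(w, U) = -5*(-1)**2 = -5*1 = -5)
(1937 + h(-50, 7)) - 1963 = (1937 - 5) - 1963 = 1932 - 1963 = -31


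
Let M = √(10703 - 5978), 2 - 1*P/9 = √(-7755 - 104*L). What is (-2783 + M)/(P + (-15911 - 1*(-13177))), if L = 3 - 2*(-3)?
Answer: (2783 - 15*√21)/(2716 + 9*I*√8691) ≈ 0.9123 - 0.28183*I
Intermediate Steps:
L = 9 (L = 3 + 6 = 9)
P = 18 - 9*I*√8691 (P = 18 - 9*√(-7755 - 104*9) = 18 - 9*√(-7755 - 936) = 18 - 9*I*√8691 ≈ 18.0 - 839.03*I)
M = 15*√21 (M = √4725 = 15*√21 ≈ 68.739)
(-2783 + M)/(P + (-15911 - 1*(-13177))) = (-2783 + 15*√21)/((18 - 9*I*√8691) + (-15911 - 1*(-13177))) = (-2783 + 15*√21)/((18 - 9*I*√8691) + (-15911 + 13177)) = (-2783 + 15*√21)/((18 - 9*I*√8691) - 2734) = (-2783 + 15*√21)/(-2716 - 9*I*√8691)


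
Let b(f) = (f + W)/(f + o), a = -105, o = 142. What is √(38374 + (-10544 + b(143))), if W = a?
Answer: 2*√1565445/15 ≈ 166.82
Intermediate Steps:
W = -105
b(f) = (-105 + f)/(142 + f) (b(f) = (f - 105)/(f + 142) = (-105 + f)/(142 + f))
√(38374 + (-10544 + b(143))) = √(38374 + (-10544 + (-105 + 143)/(142 + 143))) = √(38374 + (-10544 + 38/285)) = √(38374 + (-10544 + (1/285)*38)) = √(38374 + (-10544 + 2/15)) = √(38374 - 158158/15) = √(417452/15) = 2*√1565445/15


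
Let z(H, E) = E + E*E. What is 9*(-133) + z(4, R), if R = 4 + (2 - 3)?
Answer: -1185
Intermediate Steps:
R = 3 (R = 4 - 1 = 3)
z(H, E) = E + E²
9*(-133) + z(4, R) = 9*(-133) + 3*(1 + 3) = -1197 + 3*4 = -1197 + 12 = -1185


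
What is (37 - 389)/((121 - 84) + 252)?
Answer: -352/289 ≈ -1.2180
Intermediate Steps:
(37 - 389)/((121 - 84) + 252) = -352/(37 + 252) = -352/289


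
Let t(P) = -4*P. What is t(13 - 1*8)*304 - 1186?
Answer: -7266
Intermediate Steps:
t(13 - 1*8)*304 - 1186 = -4*(13 - 1*8)*304 - 1186 = -4*(13 - 8)*304 - 1186 = -4*5*304 - 1186 = -20*304 - 1186 = -6080 - 1186 = -7266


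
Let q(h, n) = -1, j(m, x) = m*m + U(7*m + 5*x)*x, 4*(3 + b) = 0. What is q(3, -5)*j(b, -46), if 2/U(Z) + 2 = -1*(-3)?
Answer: 83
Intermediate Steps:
b = -3 (b = -3 + (¼)*0 = -3 + 0 = -3)
U(Z) = 2 (U(Z) = 2/(-2 - 1*(-3)) = 2/(-2 + 3) = 2/1 = 2*1 = 2)
j(m, x) = m² + 2*x (j(m, x) = m*m + 2*x = m² + 2*x)
q(3, -5)*j(b, -46) = -((-3)² + 2*(-46)) = -(9 - 92) = -1*(-83) = 83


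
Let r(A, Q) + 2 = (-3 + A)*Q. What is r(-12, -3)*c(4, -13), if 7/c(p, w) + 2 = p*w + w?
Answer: -301/67 ≈ -4.4925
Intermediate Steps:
c(p, w) = 7/(-2 + w + p*w) (c(p, w) = 7/(-2 + (p*w + w)) = 7/(-2 + (w + p*w)) = 7/(-2 + w + p*w))
r(A, Q) = -2 + Q*(-3 + A) (r(A, Q) = -2 + (-3 + A)*Q = -2 + Q*(-3 + A))
r(-12, -3)*c(4, -13) = (-2 - 3*(-3) - 12*(-3))*(7/(-2 - 13 + 4*(-13))) = (-2 + 9 + 36)*(7/(-2 - 13 - 52)) = 43*(7/(-67)) = 43*(7*(-1/67)) = 43*(-7/67) = -301/67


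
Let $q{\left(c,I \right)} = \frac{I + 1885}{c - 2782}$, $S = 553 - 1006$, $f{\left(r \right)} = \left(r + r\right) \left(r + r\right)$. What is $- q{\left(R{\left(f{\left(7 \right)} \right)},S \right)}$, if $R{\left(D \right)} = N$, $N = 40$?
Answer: $\frac{716}{1371} \approx 0.52225$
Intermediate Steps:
$f{\left(r \right)} = 4 r^{2}$ ($f{\left(r \right)} = 2 r 2 r = 4 r^{2}$)
$R{\left(D \right)} = 40$
$S = -453$
$q{\left(c,I \right)} = \frac{1885 + I}{-2782 + c}$
$- q{\left(R{\left(f{\left(7 \right)} \right)},S \right)} = - \frac{1885 - 453}{-2782 + 40} = - \frac{1432}{-2742} = - \frac{\left(-1\right) 1432}{2742} = \left(-1\right) \left(- \frac{716}{1371}\right) = \frac{716}{1371}$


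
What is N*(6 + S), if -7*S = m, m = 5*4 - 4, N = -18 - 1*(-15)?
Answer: -78/7 ≈ -11.143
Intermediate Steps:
N = -3 (N = -18 + 15 = -3)
m = 16 (m = 20 - 4 = 16)
S = -16/7 (S = -⅐*16 = -16/7 ≈ -2.2857)
N*(6 + S) = -3*(6 - 16/7) = -3*26/7 = -78/7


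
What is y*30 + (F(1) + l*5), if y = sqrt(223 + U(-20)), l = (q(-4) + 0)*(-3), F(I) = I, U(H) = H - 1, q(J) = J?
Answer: 61 + 30*sqrt(202) ≈ 487.38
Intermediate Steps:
U(H) = -1 + H
l = 12 (l = (-4 + 0)*(-3) = -4*(-3) = 12)
y = sqrt(202) (y = sqrt(223 + (-1 - 20)) = sqrt(223 - 21) = sqrt(202) ≈ 14.213)
y*30 + (F(1) + l*5) = sqrt(202)*30 + (1 + 12*5) = 30*sqrt(202) + (1 + 60) = 30*sqrt(202) + 61 = 61 + 30*sqrt(202)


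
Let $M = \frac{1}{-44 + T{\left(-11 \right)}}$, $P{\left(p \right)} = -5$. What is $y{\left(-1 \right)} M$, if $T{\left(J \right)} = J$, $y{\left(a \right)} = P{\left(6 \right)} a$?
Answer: $- \frac{1}{11} \approx -0.090909$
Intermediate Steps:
$y{\left(a \right)} = - 5 a$
$M = - \frac{1}{55}$ ($M = \frac{1}{-44 - 11} = \frac{1}{-55} = - \frac{1}{55} \approx -0.018182$)
$y{\left(-1 \right)} M = \left(-5\right) \left(-1\right) \left(- \frac{1}{55}\right) = 5 \left(- \frac{1}{55}\right) = - \frac{1}{11}$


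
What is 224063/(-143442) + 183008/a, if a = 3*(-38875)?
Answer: -17460793637/5576307750 ≈ -3.1312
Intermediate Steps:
a = -116625
224063/(-143442) + 183008/a = 224063/(-143442) + 183008/(-116625) = 224063*(-1/143442) + 183008*(-1/116625) = -224063/143442 - 183008/116625 = -17460793637/5576307750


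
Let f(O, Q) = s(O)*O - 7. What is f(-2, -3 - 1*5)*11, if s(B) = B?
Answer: -33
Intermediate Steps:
f(O, Q) = -7 + O² (f(O, Q) = O*O - 7 = O² - 7 = -7 + O²)
f(-2, -3 - 1*5)*11 = (-7 + (-2)²)*11 = (-7 + 4)*11 = -3*11 = -33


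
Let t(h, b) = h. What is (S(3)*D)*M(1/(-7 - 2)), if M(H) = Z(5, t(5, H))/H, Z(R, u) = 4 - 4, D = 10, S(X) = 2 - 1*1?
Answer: 0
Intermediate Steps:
S(X) = 1 (S(X) = 2 - 1 = 1)
Z(R, u) = 0
M(H) = 0 (M(H) = 0/H = 0)
(S(3)*D)*M(1/(-7 - 2)) = (1*10)*0 = 10*0 = 0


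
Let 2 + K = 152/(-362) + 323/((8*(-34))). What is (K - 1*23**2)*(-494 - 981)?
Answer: 2275085725/2896 ≈ 7.8560e+5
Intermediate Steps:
K = -10447/2896 (K = -2 + (152/(-362) + 323/((8*(-34)))) = -2 + (152*(-1/362) + 323/(-272)) = -2 + (-76/181 + 323*(-1/272)) = -2 + (-76/181 - 19/16) = -2 - 4655/2896 = -10447/2896 ≈ -3.6074)
(K - 1*23**2)*(-494 - 981) = (-10447/2896 - 1*23**2)*(-494 - 981) = (-10447/2896 - 1*529)*(-1475) = (-10447/2896 - 529)*(-1475) = -1542431/2896*(-1475) = 2275085725/2896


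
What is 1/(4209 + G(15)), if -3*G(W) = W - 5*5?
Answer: 3/12637 ≈ 0.00023740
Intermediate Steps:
G(W) = 25/3 - W/3 (G(W) = -(W - 5*5)/3 = -(W - 25)/3 = -(-25 + W)/3 = 25/3 - W/3)
1/(4209 + G(15)) = 1/(4209 + (25/3 - ⅓*15)) = 1/(4209 + (25/3 - 5)) = 1/(4209 + 10/3) = 1/(12637/3) = 3/12637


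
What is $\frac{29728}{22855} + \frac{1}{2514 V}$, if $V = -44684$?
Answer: $\frac{3339511980473}{2567429589480} \approx 1.3007$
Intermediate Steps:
$\frac{29728}{22855} + \frac{1}{2514 V} = \frac{29728}{22855} + \frac{1}{2514 \left(-44684\right)} = 29728 \cdot \frac{1}{22855} + \frac{1}{2514} \left(- \frac{1}{44684}\right) = \frac{29728}{22855} - \frac{1}{112335576} = \frac{3339511980473}{2567429589480}$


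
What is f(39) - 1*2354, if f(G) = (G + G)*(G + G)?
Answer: 3730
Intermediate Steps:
f(G) = 4*G² (f(G) = (2*G)*(2*G) = 4*G²)
f(39) - 1*2354 = 4*39² - 1*2354 = 4*1521 - 2354 = 6084 - 2354 = 3730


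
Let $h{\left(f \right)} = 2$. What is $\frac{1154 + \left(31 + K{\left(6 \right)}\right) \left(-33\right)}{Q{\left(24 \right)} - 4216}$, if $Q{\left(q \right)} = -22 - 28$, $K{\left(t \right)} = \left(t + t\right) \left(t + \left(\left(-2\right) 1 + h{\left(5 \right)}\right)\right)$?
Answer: $\frac{2245}{4266} \approx 0.52625$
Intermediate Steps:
$K{\left(t \right)} = 2 t^{2}$ ($K{\left(t \right)} = \left(t + t\right) \left(t + \left(\left(-2\right) 1 + 2\right)\right) = 2 t \left(t + \left(-2 + 2\right)\right) = 2 t \left(t + 0\right) = 2 t t = 2 t^{2}$)
$Q{\left(q \right)} = -50$
$\frac{1154 + \left(31 + K{\left(6 \right)}\right) \left(-33\right)}{Q{\left(24 \right)} - 4216} = \frac{1154 + \left(31 + 2 \cdot 6^{2}\right) \left(-33\right)}{-50 - 4216} = \frac{1154 + \left(31 + 2 \cdot 36\right) \left(-33\right)}{-4266} = \left(1154 + \left(31 + 72\right) \left(-33\right)\right) \left(- \frac{1}{4266}\right) = \left(1154 + 103 \left(-33\right)\right) \left(- \frac{1}{4266}\right) = \left(1154 - 3399\right) \left(- \frac{1}{4266}\right) = \left(-2245\right) \left(- \frac{1}{4266}\right) = \frac{2245}{4266}$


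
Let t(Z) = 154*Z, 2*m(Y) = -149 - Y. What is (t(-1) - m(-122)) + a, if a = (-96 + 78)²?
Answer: 367/2 ≈ 183.50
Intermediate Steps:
m(Y) = -149/2 - Y/2 (m(Y) = (-149 - Y)/2 = -149/2 - Y/2)
a = 324 (a = (-18)² = 324)
(t(-1) - m(-122)) + a = (154*(-1) - (-149/2 - ½*(-122))) + 324 = (-154 - (-149/2 + 61)) + 324 = (-154 - 1*(-27/2)) + 324 = (-154 + 27/2) + 324 = -281/2 + 324 = 367/2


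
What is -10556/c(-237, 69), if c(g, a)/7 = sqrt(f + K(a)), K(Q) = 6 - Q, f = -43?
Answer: 754*I*sqrt(106)/53 ≈ 146.47*I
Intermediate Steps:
c(g, a) = 7*sqrt(-37 - a) (c(g, a) = 7*sqrt(-43 + (6 - a)) = 7*sqrt(-37 - a))
-10556/c(-237, 69) = -10556*1/(7*sqrt(-37 - 1*69)) = -10556*1/(7*sqrt(-37 - 69)) = -10556*(-I*sqrt(106)/742) = -(-754)*I*sqrt(106)/53 = 754*I*sqrt(106)/53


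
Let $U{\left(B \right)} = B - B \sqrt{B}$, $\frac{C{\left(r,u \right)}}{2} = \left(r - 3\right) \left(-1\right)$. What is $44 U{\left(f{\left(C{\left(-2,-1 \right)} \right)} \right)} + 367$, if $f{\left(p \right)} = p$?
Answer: $807 - 440 \sqrt{10} \approx -584.4$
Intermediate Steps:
$C{\left(r,u \right)} = 6 - 2 r$ ($C{\left(r,u \right)} = 2 \left(r - 3\right) \left(-1\right) = 2 \left(-3 + r\right) \left(-1\right) = 2 \left(3 - r\right) = 6 - 2 r$)
$U{\left(B \right)} = B - B^{\frac{3}{2}}$
$44 U{\left(f{\left(C{\left(-2,-1 \right)} \right)} \right)} + 367 = 44 \left(\left(6 - -4\right) - \left(6 - -4\right)^{\frac{3}{2}}\right) + 367 = 44 \left(\left(6 + 4\right) - \left(6 + 4\right)^{\frac{3}{2}}\right) + 367 = 44 \left(10 - 10^{\frac{3}{2}}\right) + 367 = 44 \left(10 - 10 \sqrt{10}\right) + 367 = \left(440 - 440 \sqrt{10}\right) + 367 = 807 - 440 \sqrt{10}$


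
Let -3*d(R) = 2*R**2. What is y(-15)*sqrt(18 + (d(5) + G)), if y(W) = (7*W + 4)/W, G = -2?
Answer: 101*I*sqrt(6)/45 ≈ 5.4977*I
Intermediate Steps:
d(R) = -2*R**2/3
y(W) = (4 + 7*W)/W
y(-15)*sqrt(18 + (d(5) + G)) = (7 + 4/(-15))*sqrt(18 + (-2/3*5**2 - 2)) = (7 + 4*(-1/15))*sqrt(18 + (-2/3*25 - 2)) = (7 - 4/15)*sqrt(18 + (-50/3 - 2)) = 101*sqrt(18 - 56/3)/15 = 101*sqrt(-2/3)/15 = 101*(I*sqrt(6)/3)/15 = 101*I*sqrt(6)/45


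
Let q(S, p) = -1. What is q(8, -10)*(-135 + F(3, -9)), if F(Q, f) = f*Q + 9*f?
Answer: 243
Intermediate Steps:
F(Q, f) = 9*f + Q*f (F(Q, f) = Q*f + 9*f = 9*f + Q*f)
q(8, -10)*(-135 + F(3, -9)) = -(-135 - 9*(9 + 3)) = -(-135 - 9*12) = -(-135 - 108) = -1*(-243) = 243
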